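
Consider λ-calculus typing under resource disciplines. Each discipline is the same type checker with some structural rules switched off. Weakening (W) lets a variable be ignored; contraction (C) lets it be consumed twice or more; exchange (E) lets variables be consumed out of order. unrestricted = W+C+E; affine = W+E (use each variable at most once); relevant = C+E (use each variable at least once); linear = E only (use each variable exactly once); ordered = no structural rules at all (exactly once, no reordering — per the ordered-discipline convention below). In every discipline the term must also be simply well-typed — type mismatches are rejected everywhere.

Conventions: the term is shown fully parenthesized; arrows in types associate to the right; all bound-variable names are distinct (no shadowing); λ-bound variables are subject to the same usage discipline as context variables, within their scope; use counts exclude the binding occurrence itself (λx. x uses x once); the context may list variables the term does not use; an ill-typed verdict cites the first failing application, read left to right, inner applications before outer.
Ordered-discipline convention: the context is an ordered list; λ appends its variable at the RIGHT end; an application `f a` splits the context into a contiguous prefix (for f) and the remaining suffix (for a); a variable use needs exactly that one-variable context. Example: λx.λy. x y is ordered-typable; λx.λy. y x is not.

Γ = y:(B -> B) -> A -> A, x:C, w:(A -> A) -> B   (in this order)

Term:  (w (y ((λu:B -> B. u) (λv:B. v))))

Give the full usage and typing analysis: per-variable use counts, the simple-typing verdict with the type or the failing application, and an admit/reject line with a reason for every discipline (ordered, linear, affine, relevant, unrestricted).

usage: y ×1; x ×0; w ×1; u (λ-bound) ×1; v (λ-bound) ×1
uses in reading order: w, y, u, v
typing: the term checks, with type B
ordered ✗ (needs weakening: x unused)
linear ✗ (needs weakening: x unused)
affine ✓ (y, x, w, u, v: no repeats, contraction unneeded)
relevant ✗ (needs weakening: x unused)
unrestricted ✓ (typability at B is all that's needed)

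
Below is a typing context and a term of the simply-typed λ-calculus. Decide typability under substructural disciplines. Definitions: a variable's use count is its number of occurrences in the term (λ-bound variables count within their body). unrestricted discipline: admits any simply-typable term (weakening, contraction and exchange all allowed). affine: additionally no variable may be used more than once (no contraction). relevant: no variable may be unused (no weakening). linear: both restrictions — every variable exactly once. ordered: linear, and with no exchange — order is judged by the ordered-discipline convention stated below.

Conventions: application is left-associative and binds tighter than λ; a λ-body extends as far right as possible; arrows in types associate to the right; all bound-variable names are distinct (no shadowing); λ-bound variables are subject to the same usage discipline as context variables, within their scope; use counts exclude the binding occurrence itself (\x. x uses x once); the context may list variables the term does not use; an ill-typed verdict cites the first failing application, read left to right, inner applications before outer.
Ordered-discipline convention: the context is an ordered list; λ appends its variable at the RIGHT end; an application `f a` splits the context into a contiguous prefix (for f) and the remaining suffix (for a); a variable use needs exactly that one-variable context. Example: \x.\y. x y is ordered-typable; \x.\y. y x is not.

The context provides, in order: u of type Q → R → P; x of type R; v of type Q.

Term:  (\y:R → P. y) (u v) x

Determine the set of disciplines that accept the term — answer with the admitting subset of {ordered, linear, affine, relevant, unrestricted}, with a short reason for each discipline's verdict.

accepted by: linear, affine, relevant, unrestricted
usage: u ×1, x ×1, v ×1, y (λ-bound) ×1
order of uses: y, u, v, x
typing: well-typed at P
ordered ✗ (use order y, u, v, x needs exchange)
linear ✓ (u, x, v, y: one use apiece)
affine ✓ (at most one use each (u, x, v, y))
relevant ✓ (every one of u, x, v, y appears)
unrestricted ✓ (typability at P is all that's needed)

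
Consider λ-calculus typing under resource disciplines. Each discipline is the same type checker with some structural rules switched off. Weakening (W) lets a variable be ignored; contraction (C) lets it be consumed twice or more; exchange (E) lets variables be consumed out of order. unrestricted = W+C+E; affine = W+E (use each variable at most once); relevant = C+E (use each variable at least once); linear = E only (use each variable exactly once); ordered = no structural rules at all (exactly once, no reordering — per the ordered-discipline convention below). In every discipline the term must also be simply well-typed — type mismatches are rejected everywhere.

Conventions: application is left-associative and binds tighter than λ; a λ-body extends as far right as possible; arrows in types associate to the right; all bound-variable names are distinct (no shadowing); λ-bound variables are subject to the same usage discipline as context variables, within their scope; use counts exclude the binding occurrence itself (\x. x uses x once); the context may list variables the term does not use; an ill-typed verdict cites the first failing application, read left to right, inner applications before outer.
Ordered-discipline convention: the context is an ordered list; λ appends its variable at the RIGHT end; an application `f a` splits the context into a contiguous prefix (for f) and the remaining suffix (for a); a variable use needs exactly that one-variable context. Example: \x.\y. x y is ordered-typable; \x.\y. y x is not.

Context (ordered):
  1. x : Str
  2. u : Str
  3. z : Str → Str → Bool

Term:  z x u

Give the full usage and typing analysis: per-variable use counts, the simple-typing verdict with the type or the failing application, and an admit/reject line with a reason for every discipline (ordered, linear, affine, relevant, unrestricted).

usage: x=1; u=1; z=1
order of uses: z, x, u
typing: ✓ — Bool
ordered: ✗, no contiguous prefix/suffix split fits z, x, u
linear: ✓, x, u, z: one use apiece
affine: ✓, no duplicate uses among x, u, z
relevant: ✓, at least one use each (x, u, z)
unrestricted: ✓, simply typable at Bool; W, C, E all held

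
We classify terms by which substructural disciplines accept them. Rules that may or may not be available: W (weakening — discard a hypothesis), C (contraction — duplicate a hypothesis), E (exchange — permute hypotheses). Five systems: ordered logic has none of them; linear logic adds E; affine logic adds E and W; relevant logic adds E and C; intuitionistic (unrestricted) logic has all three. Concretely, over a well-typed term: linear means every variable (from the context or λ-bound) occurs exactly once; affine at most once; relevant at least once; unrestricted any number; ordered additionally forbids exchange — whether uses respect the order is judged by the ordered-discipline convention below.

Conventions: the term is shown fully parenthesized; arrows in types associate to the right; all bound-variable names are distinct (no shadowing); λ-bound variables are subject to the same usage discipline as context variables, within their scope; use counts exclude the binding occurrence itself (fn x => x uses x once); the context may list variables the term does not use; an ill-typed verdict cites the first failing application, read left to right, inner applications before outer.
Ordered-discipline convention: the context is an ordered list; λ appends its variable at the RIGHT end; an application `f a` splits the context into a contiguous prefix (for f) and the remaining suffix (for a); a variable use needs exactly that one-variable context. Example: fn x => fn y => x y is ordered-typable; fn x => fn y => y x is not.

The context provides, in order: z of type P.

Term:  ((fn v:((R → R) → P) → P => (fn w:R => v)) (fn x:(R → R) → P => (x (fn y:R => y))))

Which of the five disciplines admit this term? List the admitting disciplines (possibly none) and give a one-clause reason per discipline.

accepted by: affine, unrestricted
usage: z: 0×, v (bound): 1×, w (bound): 0×, x (bound): 1×, y (bound): 1×
left-to-right use order: v, x, y
typing: well-typed — term : R → ((R → R) → P) → P
ordered: ✗ — z, w never used (weakening)
linear: ✗ — z, w never used (weakening)
affine: ✓ — none of z, v, w, x, y used more than once
relevant: ✗ — z, w never used (weakening)
unrestricted: ✓ — well-typed at R → ((R → R) → P) → P; no restrictions here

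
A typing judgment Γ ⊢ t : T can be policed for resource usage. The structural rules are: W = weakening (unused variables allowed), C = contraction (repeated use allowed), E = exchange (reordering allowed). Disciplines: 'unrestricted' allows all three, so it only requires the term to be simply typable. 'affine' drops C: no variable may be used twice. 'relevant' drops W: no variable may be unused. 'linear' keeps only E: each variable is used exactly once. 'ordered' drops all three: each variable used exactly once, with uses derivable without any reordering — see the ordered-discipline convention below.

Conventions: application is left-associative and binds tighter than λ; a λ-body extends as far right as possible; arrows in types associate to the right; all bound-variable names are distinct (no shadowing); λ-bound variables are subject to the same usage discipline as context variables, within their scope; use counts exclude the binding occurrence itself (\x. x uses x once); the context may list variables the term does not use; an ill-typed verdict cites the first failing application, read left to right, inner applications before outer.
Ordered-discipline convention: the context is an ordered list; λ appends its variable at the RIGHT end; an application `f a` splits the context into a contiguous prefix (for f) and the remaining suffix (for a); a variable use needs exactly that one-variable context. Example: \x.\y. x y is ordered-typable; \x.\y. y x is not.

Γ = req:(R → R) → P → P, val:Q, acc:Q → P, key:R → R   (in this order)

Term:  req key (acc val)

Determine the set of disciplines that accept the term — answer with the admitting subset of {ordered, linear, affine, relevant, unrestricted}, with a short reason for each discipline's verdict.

admitting disciplines: linear, affine, relevant, unrestricted
usage: req ×1; val ×1; acc ×1; key ×1
order of uses: req, key, acc, val
typing: well-typed at P
ordered: ✗, no contiguous prefix/suffix split fits req, key, acc, val
linear: ✓, single use per variable (req, val, acc, key)
affine: ✓, none of req, val, acc, key used more than once
relevant: ✓, req, val, acc, key: all used, weakening unneeded
unrestricted: ✓, typability at P is all that's needed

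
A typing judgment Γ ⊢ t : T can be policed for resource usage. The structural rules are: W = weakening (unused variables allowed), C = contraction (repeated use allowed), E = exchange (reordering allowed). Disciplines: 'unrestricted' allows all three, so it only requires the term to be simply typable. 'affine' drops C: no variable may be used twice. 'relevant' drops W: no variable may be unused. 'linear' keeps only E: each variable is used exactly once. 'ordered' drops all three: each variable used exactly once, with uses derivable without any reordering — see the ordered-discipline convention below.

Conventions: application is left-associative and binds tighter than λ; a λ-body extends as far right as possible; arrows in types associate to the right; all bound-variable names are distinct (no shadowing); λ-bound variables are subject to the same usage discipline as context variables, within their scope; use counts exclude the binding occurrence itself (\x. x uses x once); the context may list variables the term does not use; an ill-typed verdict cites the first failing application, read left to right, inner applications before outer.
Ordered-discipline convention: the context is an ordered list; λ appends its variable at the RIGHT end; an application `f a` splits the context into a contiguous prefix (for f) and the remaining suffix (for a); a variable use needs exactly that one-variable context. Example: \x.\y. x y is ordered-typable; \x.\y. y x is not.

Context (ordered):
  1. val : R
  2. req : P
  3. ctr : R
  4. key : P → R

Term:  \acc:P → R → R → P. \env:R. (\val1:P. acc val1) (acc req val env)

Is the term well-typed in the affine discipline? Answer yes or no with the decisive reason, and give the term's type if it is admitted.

no — repeated use of acc ×2
counts: val: 1; req: 1; ctr: 0; key: 0; acc (bound): 2; env (bound): 1; val1 (bound): 1
use order (left to right): acc, val1, acc, req, val, env
typing: ✓ — (P → R → R → P) → R → R → R → P
summary: ordered ✗ | linear ✗ | affine ✗ | relevant ✗ | unrestricted ✓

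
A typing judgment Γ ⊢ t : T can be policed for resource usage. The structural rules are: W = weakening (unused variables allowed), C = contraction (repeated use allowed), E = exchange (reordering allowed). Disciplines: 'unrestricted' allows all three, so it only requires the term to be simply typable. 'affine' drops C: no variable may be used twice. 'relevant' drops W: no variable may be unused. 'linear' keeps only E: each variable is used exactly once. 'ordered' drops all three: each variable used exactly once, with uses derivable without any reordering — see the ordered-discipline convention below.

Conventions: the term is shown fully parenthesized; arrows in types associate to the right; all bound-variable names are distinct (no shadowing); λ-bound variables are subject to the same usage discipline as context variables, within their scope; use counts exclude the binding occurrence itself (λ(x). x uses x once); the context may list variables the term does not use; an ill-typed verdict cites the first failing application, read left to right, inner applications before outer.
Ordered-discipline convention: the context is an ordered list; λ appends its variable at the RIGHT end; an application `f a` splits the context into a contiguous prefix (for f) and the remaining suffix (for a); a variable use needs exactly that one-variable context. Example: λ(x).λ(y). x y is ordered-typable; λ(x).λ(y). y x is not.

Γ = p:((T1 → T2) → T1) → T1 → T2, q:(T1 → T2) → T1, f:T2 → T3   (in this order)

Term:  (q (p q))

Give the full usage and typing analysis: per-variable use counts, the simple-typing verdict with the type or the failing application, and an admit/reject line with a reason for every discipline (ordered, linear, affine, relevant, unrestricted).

usage: p: 1; q: 2; f: 0
uses in reading order: q, p, q
typing: ✓ — T1
ordered ✗ (repeated use of q ×2; unused: f — weakening required)
linear ✗ (repeated use of q ×2; unused: f — weakening required)
affine ✗ (repeated use of q ×2)
relevant ✗ (unused: f — weakening required)
unrestricted ✓ (typability at T1 is all that's needed)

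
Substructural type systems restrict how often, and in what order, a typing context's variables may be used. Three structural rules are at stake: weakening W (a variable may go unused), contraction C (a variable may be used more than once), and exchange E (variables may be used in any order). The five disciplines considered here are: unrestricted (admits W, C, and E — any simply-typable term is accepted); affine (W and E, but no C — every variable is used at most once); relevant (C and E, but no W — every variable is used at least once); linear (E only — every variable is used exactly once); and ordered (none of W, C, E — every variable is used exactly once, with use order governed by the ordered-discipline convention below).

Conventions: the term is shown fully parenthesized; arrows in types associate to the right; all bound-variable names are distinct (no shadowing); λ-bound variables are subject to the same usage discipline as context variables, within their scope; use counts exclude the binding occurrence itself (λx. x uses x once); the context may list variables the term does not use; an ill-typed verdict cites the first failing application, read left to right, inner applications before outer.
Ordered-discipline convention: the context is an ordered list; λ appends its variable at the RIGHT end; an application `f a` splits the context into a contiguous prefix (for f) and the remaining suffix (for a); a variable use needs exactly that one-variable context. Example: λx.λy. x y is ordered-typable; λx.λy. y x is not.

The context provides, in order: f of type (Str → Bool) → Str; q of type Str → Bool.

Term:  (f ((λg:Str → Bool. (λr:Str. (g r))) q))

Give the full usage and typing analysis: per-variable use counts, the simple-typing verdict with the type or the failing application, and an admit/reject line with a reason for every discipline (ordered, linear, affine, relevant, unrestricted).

use counts: f: 1×; q: 1×; g (λ-bound): 1×; r (λ-bound): 1×
left-to-right use order: f, g, r, q
typing: ✓ — Str
ordered: ✓, f, q, g, r once each; derivable with no W/C/E
linear: ✓, f, q, g, r: one use apiece
affine: ✓, none of f, q, g, r used more than once
relevant: ✓, every one of f, q, g, r appears
unrestricted: ✓, well-typed at Str; no restrictions here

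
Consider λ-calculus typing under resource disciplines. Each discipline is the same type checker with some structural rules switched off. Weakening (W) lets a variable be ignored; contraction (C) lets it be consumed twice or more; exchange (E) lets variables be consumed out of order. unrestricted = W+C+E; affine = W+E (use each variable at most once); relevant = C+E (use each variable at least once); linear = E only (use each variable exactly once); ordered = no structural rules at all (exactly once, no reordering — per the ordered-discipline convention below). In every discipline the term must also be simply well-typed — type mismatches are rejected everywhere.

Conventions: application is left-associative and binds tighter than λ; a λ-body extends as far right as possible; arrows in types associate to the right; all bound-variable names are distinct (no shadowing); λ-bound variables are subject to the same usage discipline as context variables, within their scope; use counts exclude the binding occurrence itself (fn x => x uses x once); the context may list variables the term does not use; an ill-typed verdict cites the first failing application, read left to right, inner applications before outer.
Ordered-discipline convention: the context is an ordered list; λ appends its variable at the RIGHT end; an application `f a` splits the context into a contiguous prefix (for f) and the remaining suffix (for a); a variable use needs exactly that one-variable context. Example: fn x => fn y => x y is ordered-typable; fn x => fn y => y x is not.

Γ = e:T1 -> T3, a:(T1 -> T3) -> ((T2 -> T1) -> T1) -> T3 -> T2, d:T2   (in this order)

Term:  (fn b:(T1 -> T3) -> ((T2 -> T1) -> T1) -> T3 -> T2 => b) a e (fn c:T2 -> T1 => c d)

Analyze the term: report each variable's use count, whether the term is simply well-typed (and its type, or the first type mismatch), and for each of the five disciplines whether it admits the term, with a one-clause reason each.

use counts: e ×1, a ×1, d ×1, b (λ-bound) ×1, c (λ-bound) ×1
order of uses: b, a, e, c, d
typing: well-typed — term : T3 -> T2
ordered: ✗, use order b, a, e, c, d needs exchange
linear: ✓, each of e, a, d, b, c used exactly once
affine: ✓, e, a, d, b, c: no repeats, contraction unneeded
relevant: ✓, e, a, d, b, c: all used, weakening unneeded
unrestricted: ✓, well-typed at T3 -> T2; no restrictions here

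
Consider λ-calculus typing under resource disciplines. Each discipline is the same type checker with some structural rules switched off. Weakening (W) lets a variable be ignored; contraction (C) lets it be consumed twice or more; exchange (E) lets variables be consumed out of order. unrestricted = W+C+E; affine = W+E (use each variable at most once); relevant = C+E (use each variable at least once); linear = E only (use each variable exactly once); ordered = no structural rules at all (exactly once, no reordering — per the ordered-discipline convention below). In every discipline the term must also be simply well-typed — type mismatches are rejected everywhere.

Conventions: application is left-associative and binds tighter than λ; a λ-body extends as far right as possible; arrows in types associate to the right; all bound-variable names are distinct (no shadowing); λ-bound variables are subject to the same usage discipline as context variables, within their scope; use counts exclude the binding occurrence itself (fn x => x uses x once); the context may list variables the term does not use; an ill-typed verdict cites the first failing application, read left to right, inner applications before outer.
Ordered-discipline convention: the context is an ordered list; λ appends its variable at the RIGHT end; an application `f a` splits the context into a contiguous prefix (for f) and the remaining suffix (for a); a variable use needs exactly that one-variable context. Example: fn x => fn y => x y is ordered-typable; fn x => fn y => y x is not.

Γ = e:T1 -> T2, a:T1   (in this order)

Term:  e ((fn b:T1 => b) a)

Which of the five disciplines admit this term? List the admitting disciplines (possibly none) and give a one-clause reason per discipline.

admitted in: ordered, linear, affine, relevant, unrestricted
usage: e: 1×; a: 1×; b (λ-bound): 1×
use order (left to right): e, b, a
typing: ✓ — T2
ordered: ✓, one use each (e, a, b); ordered split holds
linear: ✓, e, a, b: one use apiece
affine: ✓, at most one use each (e, a, b)
relevant: ✓, at least one use each (e, a, b)
unrestricted: ✓, type-checks (T2) and nothing is barred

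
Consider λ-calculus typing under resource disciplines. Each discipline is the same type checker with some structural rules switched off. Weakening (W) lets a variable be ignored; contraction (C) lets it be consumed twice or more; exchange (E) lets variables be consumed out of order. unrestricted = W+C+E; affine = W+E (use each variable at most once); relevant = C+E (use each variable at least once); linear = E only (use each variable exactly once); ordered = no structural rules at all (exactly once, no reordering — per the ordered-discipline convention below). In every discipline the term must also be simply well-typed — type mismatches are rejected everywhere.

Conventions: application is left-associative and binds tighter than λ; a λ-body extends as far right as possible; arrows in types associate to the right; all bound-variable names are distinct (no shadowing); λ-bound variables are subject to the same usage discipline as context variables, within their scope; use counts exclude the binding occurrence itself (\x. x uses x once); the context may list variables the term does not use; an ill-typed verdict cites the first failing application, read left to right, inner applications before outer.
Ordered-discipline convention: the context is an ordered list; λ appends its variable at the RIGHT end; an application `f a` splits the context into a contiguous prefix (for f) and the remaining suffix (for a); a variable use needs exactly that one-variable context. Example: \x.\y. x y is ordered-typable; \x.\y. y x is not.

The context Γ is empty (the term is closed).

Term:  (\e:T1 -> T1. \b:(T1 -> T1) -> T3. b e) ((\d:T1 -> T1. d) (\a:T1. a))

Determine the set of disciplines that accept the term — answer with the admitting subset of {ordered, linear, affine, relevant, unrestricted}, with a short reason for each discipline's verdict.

accepted by: linear, affine, relevant, unrestricted
use counts: e (λ-bound) ×1; b (λ-bound) ×1; d (λ-bound) ×1; a (λ-bound) ×1
order of uses: b, e, d, a
typing: well-typed — term : ((T1 -> T1) -> T3) -> T3
ordered: ✗, no ordered split (uses run b, e, d, a)
linear: ✓, each of e, b, d, a used exactly once
affine: ✓, none of e, b, d, a used more than once
relevant: ✓, e, b, d, a: all used, weakening unneeded
unrestricted: ✓, typability at ((T1 -> T1) -> T3) -> T3 is all that's needed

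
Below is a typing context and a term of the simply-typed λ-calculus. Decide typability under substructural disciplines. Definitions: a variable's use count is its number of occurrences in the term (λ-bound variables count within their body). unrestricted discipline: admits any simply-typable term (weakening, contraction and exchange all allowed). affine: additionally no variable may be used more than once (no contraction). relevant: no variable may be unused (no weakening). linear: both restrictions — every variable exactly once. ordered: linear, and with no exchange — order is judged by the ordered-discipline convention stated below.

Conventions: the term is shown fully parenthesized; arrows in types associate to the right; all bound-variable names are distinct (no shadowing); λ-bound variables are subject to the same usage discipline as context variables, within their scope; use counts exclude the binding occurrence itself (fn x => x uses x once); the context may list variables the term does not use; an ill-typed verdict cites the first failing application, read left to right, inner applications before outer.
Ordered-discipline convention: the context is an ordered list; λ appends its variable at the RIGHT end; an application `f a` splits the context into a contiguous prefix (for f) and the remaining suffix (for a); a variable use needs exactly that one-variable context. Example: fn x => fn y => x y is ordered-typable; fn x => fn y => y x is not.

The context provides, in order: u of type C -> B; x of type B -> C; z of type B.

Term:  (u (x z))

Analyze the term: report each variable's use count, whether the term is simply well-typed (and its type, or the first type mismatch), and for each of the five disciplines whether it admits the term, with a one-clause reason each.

use counts: u=1, x=1, z=1
uses in reading order: u, x, z
typing: well-typed at B
ordered ✓ (u, x, z once each; derivable with no W/C/E)
linear ✓ (each of u, x, z used exactly once)
affine ✓ (at most one use each (u, x, z))
relevant ✓ (every one of u, x, z appears)
unrestricted ✓ (well-typed at B; no restrictions here)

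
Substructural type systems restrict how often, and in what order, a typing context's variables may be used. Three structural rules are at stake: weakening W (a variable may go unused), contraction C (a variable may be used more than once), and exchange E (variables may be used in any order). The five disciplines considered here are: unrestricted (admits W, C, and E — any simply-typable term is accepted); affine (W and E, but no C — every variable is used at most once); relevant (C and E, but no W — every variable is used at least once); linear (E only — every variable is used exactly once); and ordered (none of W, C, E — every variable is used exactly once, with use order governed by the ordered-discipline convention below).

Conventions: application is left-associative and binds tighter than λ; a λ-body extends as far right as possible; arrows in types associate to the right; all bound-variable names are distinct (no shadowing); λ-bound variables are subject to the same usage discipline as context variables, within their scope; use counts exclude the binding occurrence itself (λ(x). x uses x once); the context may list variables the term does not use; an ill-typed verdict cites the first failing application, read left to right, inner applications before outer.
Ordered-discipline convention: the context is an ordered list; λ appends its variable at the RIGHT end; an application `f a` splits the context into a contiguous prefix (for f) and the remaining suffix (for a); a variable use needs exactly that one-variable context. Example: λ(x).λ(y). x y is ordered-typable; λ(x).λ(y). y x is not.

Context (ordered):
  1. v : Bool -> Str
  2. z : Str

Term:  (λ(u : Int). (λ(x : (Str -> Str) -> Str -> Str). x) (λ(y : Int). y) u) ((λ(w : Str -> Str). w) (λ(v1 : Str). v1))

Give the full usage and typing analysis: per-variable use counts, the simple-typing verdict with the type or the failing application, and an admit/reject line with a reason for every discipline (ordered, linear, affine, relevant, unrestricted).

usage: v ×0; z ×0; u [bound] ×1; x [bound] ×1; y [bound] ×1; w [bound] ×1; v1 [bound] ×1
order of uses: x, y, u, w, v1
typing: ill-typed: argument of type Int -> Int where (Str -> Str) -> Str -> Str is required
ordered ✗ (fails simple typing)
linear ✗ (a type mismatch blocks all five)
affine ✗ (the type mismatch rejects it)
relevant ✗ (not simply typable)
unrestricted ✗ (fails simple typing)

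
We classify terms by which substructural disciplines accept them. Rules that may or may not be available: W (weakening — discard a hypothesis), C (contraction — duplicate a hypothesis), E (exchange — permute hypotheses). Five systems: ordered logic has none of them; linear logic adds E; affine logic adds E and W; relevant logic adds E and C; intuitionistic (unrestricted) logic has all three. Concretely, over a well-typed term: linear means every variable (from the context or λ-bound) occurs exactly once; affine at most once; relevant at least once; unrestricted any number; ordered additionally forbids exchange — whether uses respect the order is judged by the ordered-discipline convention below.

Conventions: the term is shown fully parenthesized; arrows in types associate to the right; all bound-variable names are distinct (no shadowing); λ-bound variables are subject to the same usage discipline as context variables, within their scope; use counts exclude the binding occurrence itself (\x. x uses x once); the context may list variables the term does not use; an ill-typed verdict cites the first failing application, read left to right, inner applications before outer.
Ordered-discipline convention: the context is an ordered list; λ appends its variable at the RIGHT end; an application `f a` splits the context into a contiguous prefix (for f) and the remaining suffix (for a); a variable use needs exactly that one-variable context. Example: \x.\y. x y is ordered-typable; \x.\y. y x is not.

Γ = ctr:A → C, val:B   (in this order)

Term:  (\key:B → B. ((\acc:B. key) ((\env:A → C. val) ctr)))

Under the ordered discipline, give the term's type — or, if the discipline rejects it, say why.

not well-typed under ordered — acc, env left unused
usage: ctr ×1; val ×1; key (λ-bound) ×1; acc (λ-bound) ×0; env (λ-bound) ×0
order of uses: key, val, ctr
typing: well-typed at (B → B) → B → B
across the five disciplines: ordered ✗ | linear ✗ | affine ✓ | relevant ✗ | unrestricted ✓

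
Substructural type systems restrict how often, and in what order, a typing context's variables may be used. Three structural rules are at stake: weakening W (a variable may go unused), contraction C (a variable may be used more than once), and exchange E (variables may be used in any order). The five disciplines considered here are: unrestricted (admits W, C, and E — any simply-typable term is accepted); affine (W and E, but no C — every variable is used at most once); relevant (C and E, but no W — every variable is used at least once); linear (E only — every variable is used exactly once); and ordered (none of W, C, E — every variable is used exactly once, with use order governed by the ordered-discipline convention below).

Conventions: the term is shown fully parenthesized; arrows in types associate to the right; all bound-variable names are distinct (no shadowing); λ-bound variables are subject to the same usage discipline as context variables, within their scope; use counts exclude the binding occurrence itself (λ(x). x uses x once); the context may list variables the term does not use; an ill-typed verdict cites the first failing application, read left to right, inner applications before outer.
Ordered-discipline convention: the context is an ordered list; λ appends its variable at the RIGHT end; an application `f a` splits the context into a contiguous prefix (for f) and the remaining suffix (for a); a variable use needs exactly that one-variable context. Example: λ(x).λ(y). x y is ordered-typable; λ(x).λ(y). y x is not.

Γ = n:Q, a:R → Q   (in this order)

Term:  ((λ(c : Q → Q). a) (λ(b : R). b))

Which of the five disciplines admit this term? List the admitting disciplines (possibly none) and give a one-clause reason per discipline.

admitted by: none
counts: n: 0; a: 1; c [bound]: 0; b [bound]: 1
uses in reading order: a, b
typing: ill-typed: a function awaiting Q → Q gets R → R
ordered: ✗ — a type mismatch blocks all five
linear: ✗ — the type mismatch rejects it
affine: ✗ — not simply typable
relevant: ✗ — fails simple typing
unrestricted: ✗ — a type mismatch blocks all five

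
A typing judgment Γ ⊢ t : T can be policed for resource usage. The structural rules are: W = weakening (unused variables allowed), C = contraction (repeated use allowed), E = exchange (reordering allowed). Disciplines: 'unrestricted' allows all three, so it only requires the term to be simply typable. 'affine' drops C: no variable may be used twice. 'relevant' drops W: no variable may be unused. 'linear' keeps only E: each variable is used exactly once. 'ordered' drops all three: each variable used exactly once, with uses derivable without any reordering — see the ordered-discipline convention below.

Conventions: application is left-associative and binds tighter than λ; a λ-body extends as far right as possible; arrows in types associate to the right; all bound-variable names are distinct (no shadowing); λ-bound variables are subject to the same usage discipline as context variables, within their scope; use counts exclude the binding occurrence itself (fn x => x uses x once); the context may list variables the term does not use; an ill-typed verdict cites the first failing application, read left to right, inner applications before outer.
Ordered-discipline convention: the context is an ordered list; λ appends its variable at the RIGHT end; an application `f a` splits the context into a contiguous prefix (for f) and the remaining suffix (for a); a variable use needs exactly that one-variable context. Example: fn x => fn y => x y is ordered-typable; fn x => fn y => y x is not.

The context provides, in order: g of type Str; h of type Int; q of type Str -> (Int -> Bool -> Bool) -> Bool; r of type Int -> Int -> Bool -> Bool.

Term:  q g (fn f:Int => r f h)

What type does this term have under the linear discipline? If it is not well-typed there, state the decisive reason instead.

term : Bool
variable uses: g: 1; h: 1; q: 1; r: 1; f [bound]: 1
order of uses: q, g, r, f, h
typing: well-typed at Bool
all disciplines: ordered ✗ | linear ✓ | affine ✓ | relevant ✓ | unrestricted ✓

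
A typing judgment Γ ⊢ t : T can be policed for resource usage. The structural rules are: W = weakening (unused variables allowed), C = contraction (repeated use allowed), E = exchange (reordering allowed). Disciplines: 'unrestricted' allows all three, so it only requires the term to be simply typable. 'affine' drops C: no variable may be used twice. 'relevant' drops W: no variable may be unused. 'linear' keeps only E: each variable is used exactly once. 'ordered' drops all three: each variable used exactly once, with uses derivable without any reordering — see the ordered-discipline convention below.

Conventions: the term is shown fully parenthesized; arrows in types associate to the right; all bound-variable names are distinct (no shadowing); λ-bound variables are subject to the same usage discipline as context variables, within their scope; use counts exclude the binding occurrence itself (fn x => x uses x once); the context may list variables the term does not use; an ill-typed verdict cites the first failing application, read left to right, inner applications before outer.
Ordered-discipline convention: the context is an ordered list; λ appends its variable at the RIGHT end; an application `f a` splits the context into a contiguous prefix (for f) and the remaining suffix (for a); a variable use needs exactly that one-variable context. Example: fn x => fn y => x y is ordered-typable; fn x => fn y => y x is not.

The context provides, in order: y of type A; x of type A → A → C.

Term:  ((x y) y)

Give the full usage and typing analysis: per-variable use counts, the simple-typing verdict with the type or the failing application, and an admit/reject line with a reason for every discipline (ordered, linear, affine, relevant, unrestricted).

counts: y: 2×; x: 1×
use order (left to right): x, y, y
typing: the term checks, with type C
ordered ✗ (repeated use of y ×2)
linear ✗ (repeated use of y ×2)
affine ✗ (repeated use of y ×2)
relevant ✓ (at least one use each (y, x))
unrestricted ✓ (typability at C is all that's needed)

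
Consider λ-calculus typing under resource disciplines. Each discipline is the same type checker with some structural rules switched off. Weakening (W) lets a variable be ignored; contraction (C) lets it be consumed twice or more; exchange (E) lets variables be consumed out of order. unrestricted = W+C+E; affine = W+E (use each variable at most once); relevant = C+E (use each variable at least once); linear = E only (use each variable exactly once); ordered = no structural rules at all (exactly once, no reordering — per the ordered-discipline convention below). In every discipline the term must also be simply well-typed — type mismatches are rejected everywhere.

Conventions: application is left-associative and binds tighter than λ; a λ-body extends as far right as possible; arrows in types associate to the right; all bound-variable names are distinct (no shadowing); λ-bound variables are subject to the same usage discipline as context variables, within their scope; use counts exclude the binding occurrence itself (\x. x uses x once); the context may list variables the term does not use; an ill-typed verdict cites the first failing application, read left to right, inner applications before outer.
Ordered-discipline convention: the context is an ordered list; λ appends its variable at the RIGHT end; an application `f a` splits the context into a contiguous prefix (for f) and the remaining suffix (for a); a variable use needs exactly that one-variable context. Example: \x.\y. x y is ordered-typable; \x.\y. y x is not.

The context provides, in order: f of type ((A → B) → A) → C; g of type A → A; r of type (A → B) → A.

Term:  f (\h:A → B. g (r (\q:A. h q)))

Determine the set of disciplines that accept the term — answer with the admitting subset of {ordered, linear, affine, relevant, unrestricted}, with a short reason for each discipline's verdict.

admitting disciplines: ordered, linear, affine, relevant, unrestricted
counts: f=1, g=1, r=1, h (bound)=1, q (bound)=1
uses in reading order: f, g, r, h, q
typing: the term checks, with type C
ordered: ✓ — f, g, r, h, q once each; derivable with no W/C/E
linear: ✓ — each of f, g, r, h, q used exactly once
affine: ✓ — none of f, g, r, h, q used more than once
relevant: ✓ — none of f, g, r, h, q goes unused
unrestricted: ✓ — type-checks (C) and nothing is barred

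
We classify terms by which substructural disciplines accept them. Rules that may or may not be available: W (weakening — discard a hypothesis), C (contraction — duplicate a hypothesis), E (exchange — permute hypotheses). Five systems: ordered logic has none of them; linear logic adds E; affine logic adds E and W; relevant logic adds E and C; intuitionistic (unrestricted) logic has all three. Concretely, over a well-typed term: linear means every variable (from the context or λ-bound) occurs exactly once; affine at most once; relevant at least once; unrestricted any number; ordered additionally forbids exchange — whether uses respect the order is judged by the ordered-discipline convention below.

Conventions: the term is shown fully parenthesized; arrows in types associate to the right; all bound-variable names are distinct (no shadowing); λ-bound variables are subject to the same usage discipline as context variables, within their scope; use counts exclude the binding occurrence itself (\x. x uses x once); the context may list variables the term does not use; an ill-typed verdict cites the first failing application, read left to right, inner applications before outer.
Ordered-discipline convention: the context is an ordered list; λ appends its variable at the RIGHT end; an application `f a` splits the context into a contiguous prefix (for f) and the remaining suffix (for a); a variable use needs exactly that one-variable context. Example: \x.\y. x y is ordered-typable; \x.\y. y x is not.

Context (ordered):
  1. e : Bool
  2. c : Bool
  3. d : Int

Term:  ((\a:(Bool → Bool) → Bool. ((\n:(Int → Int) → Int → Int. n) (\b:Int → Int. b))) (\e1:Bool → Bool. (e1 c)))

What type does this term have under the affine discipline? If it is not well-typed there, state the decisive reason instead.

term : (Int → Int) → Int → Int
variable uses: e: 0×, c: 1×, d: 0×, a (λ-bound): 0×, n (λ-bound): 1×, b (λ-bound): 1×, e1 (λ-bound): 1×
use order (left to right): n, b, e1, c
typing: well-typed at (Int → Int) → Int → Int
summary: ordered ✗; linear ✗; affine ✓; relevant ✗; unrestricted ✓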